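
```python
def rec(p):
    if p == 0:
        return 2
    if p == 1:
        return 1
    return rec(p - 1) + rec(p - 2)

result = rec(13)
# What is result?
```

Build up from base cases: rec(0)=2, rec(1)=1, rec(2)=3, rec(3)=4, rec(4)=7, rec(5)=11, rec(6)=18, ..., rec(13)=521

Answer: 521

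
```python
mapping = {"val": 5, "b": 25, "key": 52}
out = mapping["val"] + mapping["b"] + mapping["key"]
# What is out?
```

Trace:
`mapping = {"val": 5, "b": 25, "key": 52}` → mapping = {'val': 5, 'b': 25, 'key': 52}
`out = mapping["val"] + mapping["b"] + mapping["key"]` → out = 82
So out = 82

Answer: 82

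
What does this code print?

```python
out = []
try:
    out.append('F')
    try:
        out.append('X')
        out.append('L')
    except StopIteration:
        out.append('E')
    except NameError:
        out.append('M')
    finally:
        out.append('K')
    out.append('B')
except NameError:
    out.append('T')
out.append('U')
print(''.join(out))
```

Execution trace: 'F' (try body) → 'X' (inner try body) → 'L' (inner try body, no exception) → 'K' (inner finally) → 'B' (try body, no exception) → 'U' (after the try/except). Output: FXLKBU

Answer: FXLKBU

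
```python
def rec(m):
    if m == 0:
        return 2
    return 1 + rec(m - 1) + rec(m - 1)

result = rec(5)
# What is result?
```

rec(m) = 1 + 2·rec(m-1), rec(0)=2. Closed form: (2+1)·2^5 - 1 = 95.

Answer: 95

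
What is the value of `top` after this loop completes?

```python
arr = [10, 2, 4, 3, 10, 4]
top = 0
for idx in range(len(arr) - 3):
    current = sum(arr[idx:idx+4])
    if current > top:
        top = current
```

Max sum of 4-element window in [10, 2, 4, 3, 10, 4]
`top` takes the values: 0 → 19 → 21

Answer: 21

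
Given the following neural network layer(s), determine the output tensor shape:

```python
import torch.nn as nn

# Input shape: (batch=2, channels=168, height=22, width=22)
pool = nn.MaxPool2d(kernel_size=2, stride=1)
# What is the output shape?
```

Input: (2, 168, 22, 22) -> Output: (2, 168, 21, 21)

Answer: (2, 168, 21, 21)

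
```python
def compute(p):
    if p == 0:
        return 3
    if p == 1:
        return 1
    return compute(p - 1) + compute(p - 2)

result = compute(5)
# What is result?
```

Build up from base cases: compute(0)=3, compute(1)=1, compute(2)=4, compute(3)=5, compute(4)=9, compute(5)=14

Answer: 14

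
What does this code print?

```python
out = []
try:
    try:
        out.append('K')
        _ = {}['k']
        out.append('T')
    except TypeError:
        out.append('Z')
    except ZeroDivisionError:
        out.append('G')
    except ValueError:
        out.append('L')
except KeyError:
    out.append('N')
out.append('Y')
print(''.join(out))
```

Execution trace: 'K' (inner try body) → 'N' (outer except KeyError) → 'Y' (after the try/except). Output: KNY

Answer: KNY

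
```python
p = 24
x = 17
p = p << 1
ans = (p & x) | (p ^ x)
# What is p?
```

Trace:
`p = 24` → p = 24
`x = 17` → x = 17
`p = p << 1` → p = 48
`ans = (p & x) | (p ^ x)` → ans = 49
So p = 48

Answer: 48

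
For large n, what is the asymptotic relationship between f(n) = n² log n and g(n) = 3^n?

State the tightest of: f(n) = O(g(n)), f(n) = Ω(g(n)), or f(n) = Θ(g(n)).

n² log n vs 3^n: f(n) = O(g(n)) but not Ω(g(n)) — 3^n grows strictly faster than n² log n.

Answer: f(n) = O(g(n)) but not Ω(g(n)) — 3^n grows strictly faster than n² log n.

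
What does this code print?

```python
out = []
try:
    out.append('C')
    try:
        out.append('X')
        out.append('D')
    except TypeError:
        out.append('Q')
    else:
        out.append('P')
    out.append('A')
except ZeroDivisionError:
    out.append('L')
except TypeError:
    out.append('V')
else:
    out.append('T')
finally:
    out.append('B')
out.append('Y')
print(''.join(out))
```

Execution trace: 'C' (try body) → 'X' (inner try body) → 'D' (inner try body, no exception) → 'P' (inner else) → 'A' (try body, no exception) → 'T' (else) → 'B' (finally) → 'Y' (after the try/except). Output: CXDPATBY

Answer: CXDPATBY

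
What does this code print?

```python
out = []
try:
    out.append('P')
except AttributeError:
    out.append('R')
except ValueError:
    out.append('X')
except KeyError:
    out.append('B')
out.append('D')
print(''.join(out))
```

Execution trace: 'P' (try body, no exception) → 'D' (after the try/except). Output: PD

Answer: PD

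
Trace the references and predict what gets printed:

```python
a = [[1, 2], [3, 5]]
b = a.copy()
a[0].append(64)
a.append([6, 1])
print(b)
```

Key concept: shallow copy with nested lists.
Step by step:
`a = [[1, 2], [3, 5]]` → a = [[1, 2], [3, 5]]
`b = a.copy()` → b = [[1, 2], [3, 5]]
`a[0].append(64)` → a = [[1, 2, 64], [3, 5]]; b = [[1, 2, 64], [3, 5]]
`a.append([6, 1])` → a = [[1, 2, 64], [3, 5], [6, 1]]
`print(b)` → prints [[1, 2, 64], [3, 5]]

Answer: [[1, 2, 64], [3, 5]]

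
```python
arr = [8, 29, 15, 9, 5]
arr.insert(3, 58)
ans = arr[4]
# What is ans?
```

Trace:
`arr = [8, 29, 15, 9, 5]` → arr = [8, 29, 15, 9, 5]
`arr.insert(3, 58)` → arr = [8, 29, 15, 58, 9, 5]
`ans = arr[4]` → ans = 9
So ans = 9

Answer: 9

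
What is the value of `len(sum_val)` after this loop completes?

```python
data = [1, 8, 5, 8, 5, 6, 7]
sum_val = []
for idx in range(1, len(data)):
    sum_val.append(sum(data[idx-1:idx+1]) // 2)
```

Number of 2-element averages
`sum_val` takes the values: [] → [4] → [4, 6] → [4, 6, 6] → [4, 6, 6, 6] → [4, 6, 6, 6, 5] → [4, 6, 6, 6, 5, 6]
So `len(sum_val)` = 6

Answer: 6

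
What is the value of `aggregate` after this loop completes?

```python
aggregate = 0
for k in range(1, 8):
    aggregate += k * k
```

Sum of squares 1² to 7² = 140
`aggregate` takes the values: 0 → 1 → 5 → 14 → 30 → 55 → 91 → 140

Answer: 140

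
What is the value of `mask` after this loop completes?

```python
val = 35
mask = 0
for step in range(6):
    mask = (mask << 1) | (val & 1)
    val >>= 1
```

Reverse lowest 6 bits of 35
`mask` takes the values: 0 → 1 → 3 → 6 → 12 → 24 → 49

Answer: 49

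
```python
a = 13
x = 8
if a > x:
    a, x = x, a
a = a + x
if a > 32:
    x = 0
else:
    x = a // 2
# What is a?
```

Trace:
`a = 13` → a = 13
`x = 8` → x = 8
`if a > x: ...` → a > x is True → a = 8; x = 13
`a = a + x` → a = 21
`if a > 32: ...` → a > 32 is False, take else branch → x = 10
So a = 21

Answer: 21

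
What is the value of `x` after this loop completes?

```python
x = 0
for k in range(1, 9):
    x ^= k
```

XOR of 1 to 8
`x` takes the values: 0 → 1 → 3 → 0 → 4 → 1 → 7 → 0 → 8

Answer: 8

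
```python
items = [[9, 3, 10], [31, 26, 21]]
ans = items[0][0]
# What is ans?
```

Trace:
`items = [[9, 3, 10], [31, 26, 21]]` → items = [[9, 3, 10], [31, 26, 21]]
`ans = items[0][0]` → ans = 9
So ans = 9

Answer: 9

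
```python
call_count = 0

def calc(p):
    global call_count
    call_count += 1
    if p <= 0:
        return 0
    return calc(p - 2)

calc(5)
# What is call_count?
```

Linear recursion stepping by 2: 4 calls from p=5 down to ≤0.

Answer: 4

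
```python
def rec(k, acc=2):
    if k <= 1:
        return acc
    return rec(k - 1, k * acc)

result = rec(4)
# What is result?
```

Accumulator trace (n, acc): (4, 2) -> (3, 8) -> (2, 24) -> (1, 48) -> return 48

Answer: 48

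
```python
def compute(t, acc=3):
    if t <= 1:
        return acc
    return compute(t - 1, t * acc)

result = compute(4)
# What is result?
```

Accumulator trace (n, acc): (4, 3) -> (3, 12) -> (2, 36) -> (1, 72) -> return 72

Answer: 72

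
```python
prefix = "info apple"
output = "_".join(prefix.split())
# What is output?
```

Trace:
`prefix = "info apple"` → prefix = 'info apple'
`output = "_".join(prefix.split())` → output = 'info_apple'
So output = 'info_apple'

Answer: 'info_apple'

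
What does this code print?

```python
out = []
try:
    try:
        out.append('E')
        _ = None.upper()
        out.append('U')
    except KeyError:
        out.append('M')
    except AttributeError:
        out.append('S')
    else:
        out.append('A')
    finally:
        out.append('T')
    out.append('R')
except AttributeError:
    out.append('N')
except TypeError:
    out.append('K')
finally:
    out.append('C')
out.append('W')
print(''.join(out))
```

Execution trace: 'E' (inner try body) → 'S' (inner except AttributeError) → 'T' (inner finally) → 'R' (try body, no exception) → 'C' (finally) → 'W' (after the try/except). Output: ESTRCW

Answer: ESTRCW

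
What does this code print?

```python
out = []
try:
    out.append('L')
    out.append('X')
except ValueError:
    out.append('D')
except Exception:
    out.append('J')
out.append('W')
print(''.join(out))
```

Execution trace: 'L' (try body) → 'X' (try body, no exception) → 'W' (after the try/except). Output: LXW

Answer: LXW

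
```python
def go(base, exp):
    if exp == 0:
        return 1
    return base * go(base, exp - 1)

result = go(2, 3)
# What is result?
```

go(2, 3) = 2 * 2 * 2 = 8

Answer: 8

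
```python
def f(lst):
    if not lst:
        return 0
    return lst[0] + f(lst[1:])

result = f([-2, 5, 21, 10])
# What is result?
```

(-2) + 5 + 21 + 10 + 0 = 34

Answer: 34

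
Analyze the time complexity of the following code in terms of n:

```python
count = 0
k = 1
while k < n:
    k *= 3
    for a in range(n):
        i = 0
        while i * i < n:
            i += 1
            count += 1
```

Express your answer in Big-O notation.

Each loop level contributes: log n × n × √n. Multiplying the contributions gives O(n√n log n).

Answer: O(n√n log n)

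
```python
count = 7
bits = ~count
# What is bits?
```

Trace:
`count = 7` → count = 7
`bits = ~count` → bits = -8
So bits = -8

Answer: -8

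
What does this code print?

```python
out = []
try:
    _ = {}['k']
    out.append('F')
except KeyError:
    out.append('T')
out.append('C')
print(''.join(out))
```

Execution trace: 'T' (except KeyError) → 'C' (after the try/except). Output: TC

Answer: TC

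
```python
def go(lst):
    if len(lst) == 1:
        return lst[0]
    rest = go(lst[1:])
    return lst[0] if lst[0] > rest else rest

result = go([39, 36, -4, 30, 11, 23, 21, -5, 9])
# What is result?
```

Recursive max over [39, 36, -4, 30, 11, 23, 21, -5, 9] = 39

Answer: 39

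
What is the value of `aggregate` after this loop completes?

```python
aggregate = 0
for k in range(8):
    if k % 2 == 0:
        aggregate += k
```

Sum of even numbers 0 to 7
`aggregate` takes the values: 0 → 2 → 6 → 12

Answer: 12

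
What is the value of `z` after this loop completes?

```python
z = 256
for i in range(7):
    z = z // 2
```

Halve 7 times: 256 // 2^7 = 2
`z` takes the values: 256 → 128 → 64 → 32 → 16 → 8 → 4 → 2

Answer: 2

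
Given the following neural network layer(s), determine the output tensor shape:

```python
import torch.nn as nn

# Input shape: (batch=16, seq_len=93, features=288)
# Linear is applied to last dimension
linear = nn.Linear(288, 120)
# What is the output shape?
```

Input: (16, 93, 288) -> Output: (16, 93, 120)

Answer: (16, 93, 120)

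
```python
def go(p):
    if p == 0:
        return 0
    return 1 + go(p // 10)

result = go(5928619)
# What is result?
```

Count of digits of 5928619: 7

Answer: 7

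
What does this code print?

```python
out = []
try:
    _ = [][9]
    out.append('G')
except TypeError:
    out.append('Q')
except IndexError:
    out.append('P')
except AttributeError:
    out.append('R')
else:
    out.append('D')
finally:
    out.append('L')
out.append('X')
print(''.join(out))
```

Execution trace: 'P' (except IndexError) → 'L' (finally) → 'X' (after the try/except). Output: PLX

Answer: PLX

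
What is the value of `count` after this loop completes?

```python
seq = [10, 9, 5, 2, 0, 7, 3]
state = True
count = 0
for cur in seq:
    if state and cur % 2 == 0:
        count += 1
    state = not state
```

Count even values at even positions
`count` takes the values: 0 → 1 → 2

Answer: 2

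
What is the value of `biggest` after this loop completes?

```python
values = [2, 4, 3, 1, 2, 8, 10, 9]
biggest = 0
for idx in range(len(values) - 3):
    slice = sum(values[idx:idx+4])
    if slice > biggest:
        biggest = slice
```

Max sum of 4-element window in [2, 4, 3, 1, 2, 8, 10, 9]
`biggest` takes the values: 0 → 10 → 14 → 21 → 29

Answer: 29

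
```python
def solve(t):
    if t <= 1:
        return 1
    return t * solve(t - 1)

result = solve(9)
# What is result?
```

solve(9) = 9 * 8 * 7 * 6 * 5 * 4 * 3 * 2 * 1 = 362880

Answer: 362880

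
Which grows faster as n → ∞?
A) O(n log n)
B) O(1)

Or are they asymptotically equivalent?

O(n log n) vs O(1): Higher order terms dominate.

Answer: A) O(n log n) grows faster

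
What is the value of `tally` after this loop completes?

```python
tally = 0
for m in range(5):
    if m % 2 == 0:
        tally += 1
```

Count numbers divisible by 2 in range(5)
`tally` takes the values: 0 → 1 → 2 → 3

Answer: 3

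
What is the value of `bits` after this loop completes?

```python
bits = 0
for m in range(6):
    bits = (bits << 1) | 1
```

Build 6 consecutive 1-bits: 0b111111
`bits` takes the values: 0 → 1 → 3 → 7 → 15 → 31 → 63

Answer: 63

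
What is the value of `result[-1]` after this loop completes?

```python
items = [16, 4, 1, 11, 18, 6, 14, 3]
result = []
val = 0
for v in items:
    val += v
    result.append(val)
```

Cumulative sum ends at 73
`result` takes the values: [] → [16] → [16, 20] → [16, 20, 21] → [16, 20, 21, 32] → [16, 20, 21, 32, 50] → [16, 20, 21, 32, 50, 56] → [16, 20, 21, 32, 50, 56, 70] → [16, 20, 21, 32, 50, 56, 70, 73]
So `result[-1]` = 73

Answer: 73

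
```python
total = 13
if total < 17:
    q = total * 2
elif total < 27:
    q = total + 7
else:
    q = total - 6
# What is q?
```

Trace:
`total = 13` → total = 13
`if total < 17: ...` → total < 17 is True → q = 26
So q = 26

Answer: 26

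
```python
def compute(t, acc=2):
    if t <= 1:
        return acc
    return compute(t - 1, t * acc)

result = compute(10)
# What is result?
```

Accumulator trace (n, acc): (10, 2) -> (9, 20) -> (8, 180) -> (7, 1440) -> (6, 10080) -> (5, 60480) -> (4, 302400) -> (3, 1209600) -> (2, 3628800) -> (1, 7257600) -> return 7257600

Answer: 7257600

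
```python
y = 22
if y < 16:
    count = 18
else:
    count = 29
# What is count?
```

Trace:
`y = 22` → y = 22
`if y < 16: ...` → y < 16 is False, take else branch → count = 29
So count = 29

Answer: 29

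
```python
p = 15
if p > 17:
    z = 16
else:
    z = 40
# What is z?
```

Trace:
`p = 15` → p = 15
`if p > 17: ...` → p > 17 is False, take else branch → z = 40
So z = 40

Answer: 40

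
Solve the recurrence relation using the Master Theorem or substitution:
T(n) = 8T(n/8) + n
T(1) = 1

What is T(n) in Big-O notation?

By Master Theorem: a=8, b=8, f(n)=n. Since log_8(8) = 1 and f(n) = Θ(n^1), Case 2 applies. T(n) = O(n log n).

Answer: O(n log n)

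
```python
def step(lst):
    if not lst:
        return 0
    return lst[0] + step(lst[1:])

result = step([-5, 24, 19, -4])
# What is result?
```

(-5) + 24 + 19 + (-4) + 0 = 34

Answer: 34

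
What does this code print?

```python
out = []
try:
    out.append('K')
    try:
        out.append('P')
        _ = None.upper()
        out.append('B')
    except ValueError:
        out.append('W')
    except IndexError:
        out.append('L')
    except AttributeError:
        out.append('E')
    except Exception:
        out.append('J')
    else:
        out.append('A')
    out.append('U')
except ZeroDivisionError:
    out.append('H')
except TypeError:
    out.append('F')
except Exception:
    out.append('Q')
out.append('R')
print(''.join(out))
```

Execution trace: 'K' (try body) → 'P' (inner try body) → 'E' (inner except AttributeError) → 'U' (try body, no exception) → 'R' (after the try/except). Output: KPEUR

Answer: KPEUR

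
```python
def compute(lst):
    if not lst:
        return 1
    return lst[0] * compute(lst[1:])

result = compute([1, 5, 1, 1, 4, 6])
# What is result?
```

Product over [1, 5, 1, 1, 4, 6] = 1 * 5 * 1 * 1 * 4 * 6 = 120

Answer: 120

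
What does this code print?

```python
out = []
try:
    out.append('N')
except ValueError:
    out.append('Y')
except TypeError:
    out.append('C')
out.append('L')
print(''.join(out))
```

Execution trace: 'N' (try body, no exception) → 'L' (after the try/except). Output: NL

Answer: NL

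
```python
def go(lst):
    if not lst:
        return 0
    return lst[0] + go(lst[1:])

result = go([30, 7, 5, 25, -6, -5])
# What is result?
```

30 + 7 + 5 + 25 + (-6) + (-5) + 0 = 56

Answer: 56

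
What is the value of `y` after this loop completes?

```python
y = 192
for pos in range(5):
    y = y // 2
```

Halve 5 times: 192 // 2^5 = 6
`y` takes the values: 192 → 96 → 48 → 24 → 12 → 6

Answer: 6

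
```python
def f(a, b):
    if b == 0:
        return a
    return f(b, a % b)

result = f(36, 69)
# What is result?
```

f(36, 69) -> f(69, 36) -> f(36, 33) -> f(33, 3) -> f(3, 0) -> 3

Answer: 3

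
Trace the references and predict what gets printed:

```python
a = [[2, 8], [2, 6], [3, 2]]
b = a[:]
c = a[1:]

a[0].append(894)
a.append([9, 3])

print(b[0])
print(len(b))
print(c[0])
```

Key concept: slice with nested mutation.
Step by step:
`a = [[2, 8], [2, 6], [3, 2]]` → a = [[2, 8], [2, 6], [3, 2]]
`b = a[:]` → b = [[2, 8], [2, 6], [3, 2]]
`c = a[1:]` → c = [[2, 6], [3, 2]]
`a[0].append(894)` → a = [[2, 8, 894], [2, 6], [3, 2]]; b = [[2, 8, 894], [2, 6], [3, 2]]
`a.append([9, 3])` → a = [[2, 8, 894], [2, 6], [3, 2], [9, 3]]
`print(b[0])` → prints [2, 8, 894]
`print(len(b))` → prints 3
`print(c[0])` → prints [2, 6]

Answer:
[2, 8, 894]
3
[2, 6]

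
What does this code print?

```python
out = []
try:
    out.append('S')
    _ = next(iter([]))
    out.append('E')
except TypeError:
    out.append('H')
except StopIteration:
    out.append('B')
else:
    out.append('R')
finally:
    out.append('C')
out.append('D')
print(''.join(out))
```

Execution trace: 'S' (try body) → 'B' (except StopIteration) → 'C' (finally) → 'D' (after the try/except). Output: SBCD

Answer: SBCD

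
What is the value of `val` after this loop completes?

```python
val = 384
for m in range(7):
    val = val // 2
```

Halve 7 times: 384 // 2^7 = 3
`val` takes the values: 384 → 192 → 96 → 48 → 24 → 12 → 6 → 3

Answer: 3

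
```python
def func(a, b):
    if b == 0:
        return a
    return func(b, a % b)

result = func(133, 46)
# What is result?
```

func(133, 46) -> func(46, 41) -> func(41, 5) -> func(5, 1) -> func(1, 0) -> 1

Answer: 1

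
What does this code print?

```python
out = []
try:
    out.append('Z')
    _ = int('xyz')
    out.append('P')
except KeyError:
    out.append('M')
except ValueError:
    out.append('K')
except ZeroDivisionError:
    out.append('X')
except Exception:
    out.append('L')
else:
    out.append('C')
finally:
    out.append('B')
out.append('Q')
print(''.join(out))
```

Execution trace: 'Z' (try body) → 'K' (except ValueError) → 'B' (finally) → 'Q' (after the try/except). Output: ZKBQ

Answer: ZKBQ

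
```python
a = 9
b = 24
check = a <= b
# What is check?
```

Trace:
`a = 9` → a = 9
`b = 24` → b = 24
`check = a <= b` → check = True
So check = True

Answer: True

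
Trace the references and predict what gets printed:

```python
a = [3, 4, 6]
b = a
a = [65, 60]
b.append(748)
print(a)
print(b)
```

Key concept: rebinding vs mutation: a is rebound to a new list, b still points at the original.
Step by step:
`a = [3, 4, 6]` → a = [3, 4, 6]
`b = a` → b = [3, 4, 6] (same object as a)
`a = [65, 60]` → a = [65, 60]
`b.append(748)` → b = [3, 4, 6, 748]
`print(a)` → prints [65, 60]
`print(b)` → prints [3, 4, 6, 748]

Answer:
[65, 60]
[3, 4, 6, 748]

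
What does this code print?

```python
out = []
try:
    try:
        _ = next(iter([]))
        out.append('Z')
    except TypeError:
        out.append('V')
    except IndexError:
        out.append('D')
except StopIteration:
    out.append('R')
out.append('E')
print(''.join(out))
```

Execution trace: 'R' (outer except StopIteration) → 'E' (after the try/except). Output: RE

Answer: RE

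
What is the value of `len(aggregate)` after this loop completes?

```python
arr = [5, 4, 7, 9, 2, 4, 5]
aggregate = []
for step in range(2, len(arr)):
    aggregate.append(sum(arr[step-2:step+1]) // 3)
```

Number of 3-element averages
`aggregate` takes the values: [] → [5] → [5, 6] → [5, 6, 6] → [5, 6, 6, 5] → [5, 6, 6, 5, 3]
So `len(aggregate)` = 5

Answer: 5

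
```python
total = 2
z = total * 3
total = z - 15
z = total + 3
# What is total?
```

Trace:
`total = 2` → total = 2
`z = total * 3` → z = 6
`total = z - 15` → total = -9
`z = total + 3` → z = -6
So total = -9

Answer: -9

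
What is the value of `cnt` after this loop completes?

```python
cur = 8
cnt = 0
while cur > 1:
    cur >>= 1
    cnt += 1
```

Count right shifts until 1
`cnt` takes the values: 0 → 1 → 2 → 3

Answer: 3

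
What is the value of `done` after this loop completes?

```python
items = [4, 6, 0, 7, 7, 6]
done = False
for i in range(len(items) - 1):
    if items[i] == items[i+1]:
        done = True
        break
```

Check consecutive duplicates in [4, 6, 0, 7, 7, 6]
`done` takes the values: False → True

Answer: True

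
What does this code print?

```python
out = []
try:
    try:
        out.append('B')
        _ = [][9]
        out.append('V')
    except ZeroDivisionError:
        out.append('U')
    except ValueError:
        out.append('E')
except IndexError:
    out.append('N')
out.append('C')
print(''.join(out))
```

Execution trace: 'B' (try body) → 'N' (outer except IndexError) → 'C' (after the try/except). Output: BNC

Answer: BNC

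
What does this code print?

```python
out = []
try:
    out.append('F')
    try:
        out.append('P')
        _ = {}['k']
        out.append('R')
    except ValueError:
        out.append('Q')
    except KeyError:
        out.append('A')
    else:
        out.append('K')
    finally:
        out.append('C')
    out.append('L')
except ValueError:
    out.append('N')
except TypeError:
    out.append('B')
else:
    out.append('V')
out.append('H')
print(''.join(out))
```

Execution trace: 'F' (try body) → 'P' (inner try body) → 'A' (inner except KeyError) → 'C' (inner finally) → 'L' (try body, no exception) → 'V' (else) → 'H' (after the try/except). Output: FPACLVH

Answer: FPACLVH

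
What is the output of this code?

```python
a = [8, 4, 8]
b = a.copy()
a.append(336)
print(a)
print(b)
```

Key concept: list.copy() creates independent copy.
Step by step:
`a = [8, 4, 8]` → a = [8, 4, 8]
`b = a.copy()` → b = [8, 4, 8]
`a.append(336)` → a = [8, 4, 8, 336]
`print(a)` → prints [8, 4, 8, 336]
`print(b)` → prints [8, 4, 8]

Answer:
[8, 4, 8, 336]
[8, 4, 8]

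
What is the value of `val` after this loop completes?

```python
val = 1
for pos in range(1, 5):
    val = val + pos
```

Start at 1, add 1 through 4
`val` takes the values: 1 → 2 → 4 → 7 → 11

Answer: 11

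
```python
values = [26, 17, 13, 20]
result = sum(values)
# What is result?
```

Trace:
`values = [26, 17, 13, 20]` → values = [26, 17, 13, 20]
`result = sum(values)` → result = 76
So result = 76

Answer: 76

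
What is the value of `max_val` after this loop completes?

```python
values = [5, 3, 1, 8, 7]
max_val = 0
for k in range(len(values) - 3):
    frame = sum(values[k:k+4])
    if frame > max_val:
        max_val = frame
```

Max sum of 4-element window in [5, 3, 1, 8, 7]
`max_val` takes the values: 0 → 17 → 19

Answer: 19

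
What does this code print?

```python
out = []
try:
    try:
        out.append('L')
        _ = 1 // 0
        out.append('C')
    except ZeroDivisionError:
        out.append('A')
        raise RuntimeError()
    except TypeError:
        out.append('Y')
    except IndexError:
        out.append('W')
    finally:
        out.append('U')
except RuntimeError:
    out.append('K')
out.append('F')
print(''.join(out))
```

Execution trace: 'L' (inner try body) → 'A' (inner except ZeroDivisionError) → 'U' (inner finally) → 'K' (outer except RuntimeError) → 'F' (after the try/except). Output: LAUKF

Answer: LAUKF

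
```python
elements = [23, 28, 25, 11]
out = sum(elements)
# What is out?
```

Trace:
`elements = [23, 28, 25, 11]` → elements = [23, 28, 25, 11]
`out = sum(elements)` → out = 87
So out = 87

Answer: 87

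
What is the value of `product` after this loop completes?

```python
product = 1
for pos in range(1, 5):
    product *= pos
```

4! = 24
`product` takes the values: 1 → 2 → 6 → 24

Answer: 24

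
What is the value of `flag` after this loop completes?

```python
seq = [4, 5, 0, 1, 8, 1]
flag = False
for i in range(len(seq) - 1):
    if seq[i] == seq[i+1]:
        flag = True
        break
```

Check consecutive duplicates in [4, 5, 0, 1, 8, 1]
`flag` takes the values: False

Answer: False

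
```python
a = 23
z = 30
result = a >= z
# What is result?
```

Trace:
`a = 23` → a = 23
`z = 30` → z = 30
`result = a >= z` → result = False
So result = False

Answer: False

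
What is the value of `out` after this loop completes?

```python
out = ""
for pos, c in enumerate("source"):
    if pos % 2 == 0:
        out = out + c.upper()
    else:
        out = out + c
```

Uppercase even positions in 'source'
`out` takes the values: "" → "S" → "So" → "SoU" → "SoUr" → "SoUrC" → "SoUrCe"

Answer: "SoUrCe"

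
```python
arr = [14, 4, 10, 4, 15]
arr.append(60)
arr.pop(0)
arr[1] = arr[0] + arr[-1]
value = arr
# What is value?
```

Trace:
`arr = [14, 4, 10, 4, 15]` → arr = [14, 4, 10, 4, 15]
`arr.append(60)` → arr = [14, 4, 10, 4, 15, 60]
`arr.pop(0)` → arr = [4, 10, 4, 15, 60]
`arr[1] = arr[0] + arr[-1]` → arr = [4, 64, 4, 15, 60]
`value = arr` → value = [4, 64, 4, 15, 60]
So value = [4, 64, 4, 15, 60]

Answer: [4, 64, 4, 15, 60]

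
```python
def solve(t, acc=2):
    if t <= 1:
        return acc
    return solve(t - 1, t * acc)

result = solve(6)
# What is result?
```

Accumulator trace (n, acc): (6, 2) -> (5, 12) -> (4, 60) -> (3, 240) -> (2, 720) -> (1, 1440) -> return 1440

Answer: 1440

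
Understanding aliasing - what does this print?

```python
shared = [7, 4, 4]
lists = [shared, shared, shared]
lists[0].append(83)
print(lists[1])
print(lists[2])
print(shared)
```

Key concept: list of same reference.
Step by step:
`shared = [7, 4, 4]` → shared = [7, 4, 4]
`lists = [shared, shared, shared]` → lists = [[7, 4, 4], [7, 4, 4], [7, 4, 4]]
`lists[0].append(83)` → shared = [7, 4, 4, 83]; lists = [[7, 4, 4, 83], [7, 4, 4, 83], [7, 4, 4, 83]]
`print(lists[1])` → prints [7, 4, 4, 83]
`print(lists[2])` → prints [7, 4, 4, 83]
`print(shared)` → prints [7, 4, 4, 83]

Answer:
[7, 4, 4, 83]
[7, 4, 4, 83]
[7, 4, 4, 83]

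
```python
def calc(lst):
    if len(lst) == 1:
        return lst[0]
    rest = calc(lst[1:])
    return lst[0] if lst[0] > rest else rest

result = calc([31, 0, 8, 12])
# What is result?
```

Recursive max over [31, 0, 8, 12] = 31

Answer: 31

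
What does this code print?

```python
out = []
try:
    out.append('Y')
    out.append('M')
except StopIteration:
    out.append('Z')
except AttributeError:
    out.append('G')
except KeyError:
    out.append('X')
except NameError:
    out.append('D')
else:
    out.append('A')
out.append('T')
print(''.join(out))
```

Execution trace: 'Y' (try body) → 'M' (try body, no exception) → 'A' (else) → 'T' (after the try/except). Output: YMAT

Answer: YMAT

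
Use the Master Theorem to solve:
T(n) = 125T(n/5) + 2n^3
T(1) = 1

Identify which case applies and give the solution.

a=125, b=5, f(n)=2n^3. log_5(125) = 3. Since c=3 = 3, Case 2 applies: T(n) = Θ(n^log_b(a) · log n) = O(n^3 log n).

Answer: O(n^3 log n) - Case 2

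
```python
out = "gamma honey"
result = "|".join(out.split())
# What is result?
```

Trace:
`out = "gamma honey"` → out = 'gamma honey'
`result = "|".join(out.split())` → result = 'gamma|honey'
So result = 'gamma|honey'

Answer: 'gamma|honey'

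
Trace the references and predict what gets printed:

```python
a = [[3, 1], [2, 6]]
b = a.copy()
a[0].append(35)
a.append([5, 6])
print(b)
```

Key concept: shallow copy with nested lists.
Step by step:
`a = [[3, 1], [2, 6]]` → a = [[3, 1], [2, 6]]
`b = a.copy()` → b = [[3, 1], [2, 6]]
`a[0].append(35)` → a = [[3, 1, 35], [2, 6]]; b = [[3, 1, 35], [2, 6]]
`a.append([5, 6])` → a = [[3, 1, 35], [2, 6], [5, 6]]
`print(b)` → prints [[3, 1, 35], [2, 6]]

Answer: [[3, 1, 35], [2, 6]]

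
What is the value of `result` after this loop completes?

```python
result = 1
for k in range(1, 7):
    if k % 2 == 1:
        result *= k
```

Product of odd numbers 1 to 6
`result` takes the values: 1 → 3 → 15

Answer: 15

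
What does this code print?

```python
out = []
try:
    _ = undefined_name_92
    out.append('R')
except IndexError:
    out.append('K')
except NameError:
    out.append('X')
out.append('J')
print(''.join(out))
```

Execution trace: 'X' (except NameError) → 'J' (after the try/except). Output: XJ

Answer: XJ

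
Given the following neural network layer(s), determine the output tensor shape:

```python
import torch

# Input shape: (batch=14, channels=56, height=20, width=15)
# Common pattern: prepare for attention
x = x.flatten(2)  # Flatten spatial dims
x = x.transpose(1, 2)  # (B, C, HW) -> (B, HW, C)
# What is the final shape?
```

Input: (14, 56, 20, 15) -> after flatten(2): (14, 56, 300) -> Output: (14, 300, 56)

Answer: (14, 300, 56)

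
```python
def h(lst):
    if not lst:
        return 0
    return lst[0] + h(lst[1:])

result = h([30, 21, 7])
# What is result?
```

30 + 21 + 7 + 0 = 58

Answer: 58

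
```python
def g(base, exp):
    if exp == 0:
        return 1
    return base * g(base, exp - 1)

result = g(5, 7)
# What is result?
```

g(5, 7) = 5 * 5 * 5 * 5 * 5 * 5 * 5 = 78125

Answer: 78125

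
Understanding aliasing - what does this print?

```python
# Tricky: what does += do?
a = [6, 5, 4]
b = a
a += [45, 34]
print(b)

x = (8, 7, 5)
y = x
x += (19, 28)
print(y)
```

Key concept: += behavior differs for mutable vs immutable.
Step by step:
`a = [6, 5, 4]` → a = [6, 5, 4]
`b = a` → b = [6, 5, 4] (same object as a)
`a += [45, 34]` → a = [6, 5, 4, 45, 34] (same object as b); b = [6, 5, 4, 45, 34] (same object as a)
`print(b)` → prints [6, 5, 4, 45, 34]
`x = (8, 7, 5)` → x = (8, 7, 5)
`y = x` → y = (8, 7, 5)
`x += (19, 28)` → x = (8, 7, 5, 19, 28)
`print(y)` → prints (8, 7, 5)

Answer:
[6, 5, 4, 45, 34]
(8, 7, 5)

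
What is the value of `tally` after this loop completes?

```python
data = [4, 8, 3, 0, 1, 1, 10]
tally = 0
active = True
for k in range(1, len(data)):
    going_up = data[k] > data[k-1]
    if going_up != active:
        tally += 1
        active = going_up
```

Count direction changes in [4, 8, 3, 0, 1, 1, 10]
`tally` takes the values: 0 → 1 → 2 → 3 → 4

Answer: 4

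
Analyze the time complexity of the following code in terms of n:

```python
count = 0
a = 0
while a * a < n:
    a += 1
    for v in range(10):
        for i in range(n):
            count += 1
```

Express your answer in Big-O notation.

Each loop level contributes: √n × 1 × n. Multiplying the contributions gives O(n√n).

Answer: O(n√n)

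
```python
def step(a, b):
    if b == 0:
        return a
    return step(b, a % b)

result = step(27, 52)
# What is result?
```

step(27, 52) -> step(52, 27) -> step(27, 25) -> step(25, 2) -> step(2, 1) -> step(1, 0) -> 1

Answer: 1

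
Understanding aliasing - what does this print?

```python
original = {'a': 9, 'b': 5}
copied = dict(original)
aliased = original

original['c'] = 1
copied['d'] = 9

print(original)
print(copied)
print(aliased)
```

Key concept: dict() creates copy, assignment creates alias.
Step by step:
`original = {'a': 9, 'b': 5}` → original = {'a': 9, 'b': 5}
`copied = dict(original)` → copied = {'a': 9, 'b': 5}
`aliased = original` → aliased = {'a': 9, 'b': 5} (same object as original)
`original['c'] = 1` → original = {'a': 9, 'b': 5, 'c': 1} (same object as aliased); aliased = {'a': 9, 'b': 5, 'c': 1} (same object as original)
`copied['d'] = 9` → copied = {'a': 9, 'b': 5, 'd': 9}
`print(original)` → prints {'a': 9, 'b': 5, 'c': 1}
`print(copied)` → prints {'a': 9, 'b': 5, 'd': 9}
`print(aliased)` → prints {'a': 9, 'b': 5, 'c': 1}

Answer:
{'a': 9, 'b': 5, 'c': 1}
{'a': 9, 'b': 5, 'd': 9}
{'a': 9, 'b': 5, 'c': 1}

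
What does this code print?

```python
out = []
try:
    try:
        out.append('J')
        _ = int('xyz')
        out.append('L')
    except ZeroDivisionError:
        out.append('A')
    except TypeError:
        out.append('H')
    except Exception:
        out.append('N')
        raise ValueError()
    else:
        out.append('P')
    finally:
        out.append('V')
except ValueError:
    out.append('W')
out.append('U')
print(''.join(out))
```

Execution trace: 'J' (inner try body) → 'N' (inner except Exception) → 'V' (inner finally) → 'W' (outer except ValueError) → 'U' (after the try/except). Output: JNVWU

Answer: JNVWU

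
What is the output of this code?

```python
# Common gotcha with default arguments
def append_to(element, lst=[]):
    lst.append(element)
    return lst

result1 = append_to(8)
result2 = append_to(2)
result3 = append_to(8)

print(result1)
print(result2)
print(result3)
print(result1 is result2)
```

Key concept: mutable default argument gotcha.
Step by step:
`result1 = append_to(8)` → result1 = [8]
`result2 = append_to(2)` → result1 = [8, 2] (same object as result2); result2 = [8, 2] (same object as result1)
`result3 = append_to(8)` → result1 = [8, 2, 8] (same object as result2, result3); result2 = [8, 2, 8] (same object as result1, result3); result3 = [8, 2, 8] (same object as result1, result2)
`print(result1)` → prints [8, 2, 8]
`print(result2)` → prints [8, 2, 8]
`print(result3)` → prints [8, 2, 8]
`print(result1 is result2)` → prints True

Answer:
[8, 2, 8]
[8, 2, 8]
[8, 2, 8]
True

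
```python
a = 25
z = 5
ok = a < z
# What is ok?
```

Trace:
`a = 25` → a = 25
`z = 5` → z = 5
`ok = a < z` → ok = False
So ok = False

Answer: False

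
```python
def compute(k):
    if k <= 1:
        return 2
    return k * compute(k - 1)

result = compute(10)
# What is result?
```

compute(10) = 10 * 9 * 8 * 7 * 6 * 5 * 4 * 3 * 2 * 2 = 7257600

Answer: 7257600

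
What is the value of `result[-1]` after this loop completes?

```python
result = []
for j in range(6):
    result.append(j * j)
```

Last element of squares 0 to 5
`result` takes the values: [] → [0] → [0, 1] → [0, 1, 4] → [0, 1, 4, 9] → [0, 1, 4, 9, 16] → [0, 1, 4, 9, 16, 25]
So `result[-1]` = 25

Answer: 25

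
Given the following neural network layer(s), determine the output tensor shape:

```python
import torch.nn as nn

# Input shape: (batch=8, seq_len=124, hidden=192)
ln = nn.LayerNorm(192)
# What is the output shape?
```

Input: (8, 124, 192) -> Output: (8, 124, 192)

Answer: (8, 124, 192)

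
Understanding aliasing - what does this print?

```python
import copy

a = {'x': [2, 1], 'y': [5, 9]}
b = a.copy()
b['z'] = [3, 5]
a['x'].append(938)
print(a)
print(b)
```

Key concept: shallow copy of dict with mutable values.
Step by step:
`a = {'x': [2, 1], 'y': [5, 9]}` → a = {'x': [2, 1], 'y': [5, 9]}
`b = a.copy()` → b = {'x': [2, 1], 'y': [5, 9]}
`b['z'] = [3, 5]` → b = {'x': [2, 1], 'y': [5, 9], 'z': [3, 5]}
`a['x'].append(938)` → a = {'x': [2, 1, 938], 'y': [5, 9]}; b = {'x': [2, 1, 938], 'y': [5, 9], 'z': [3, 5]}
`print(a)` → prints {'x': [2, 1, 938], 'y': [5, 9]}
`print(b)` → prints {'x': [2, 1, 938], 'y': [5, 9], 'z': [3, 5]}

Answer:
{'x': [2, 1, 938], 'y': [5, 9]}
{'x': [2, 1, 938], 'y': [5, 9], 'z': [3, 5]}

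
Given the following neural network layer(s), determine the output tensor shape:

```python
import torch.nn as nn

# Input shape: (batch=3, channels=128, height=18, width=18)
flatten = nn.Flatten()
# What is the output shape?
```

Input: (3, 128, 18, 18) -> Output: (3, 41472)

Answer: (3, 41472)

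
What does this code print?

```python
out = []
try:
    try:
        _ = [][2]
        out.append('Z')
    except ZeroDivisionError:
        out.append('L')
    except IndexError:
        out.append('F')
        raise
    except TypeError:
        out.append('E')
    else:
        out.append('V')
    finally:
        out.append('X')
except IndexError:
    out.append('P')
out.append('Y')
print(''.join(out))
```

Execution trace: 'F' (inner except IndexError) → 'X' (inner finally) → 'P' (outer except IndexError) → 'Y' (after the try/except). Output: FXPY

Answer: FXPY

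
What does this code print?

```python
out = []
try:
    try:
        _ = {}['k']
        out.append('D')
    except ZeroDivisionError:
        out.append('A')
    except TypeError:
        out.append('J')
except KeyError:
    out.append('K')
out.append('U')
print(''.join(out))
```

Execution trace: 'K' (outer except KeyError) → 'U' (after the try/except). Output: KU

Answer: KU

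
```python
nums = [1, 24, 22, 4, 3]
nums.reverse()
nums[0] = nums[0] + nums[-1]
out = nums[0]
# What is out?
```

Trace:
`nums = [1, 24, 22, 4, 3]` → nums = [1, 24, 22, 4, 3]
`nums.reverse()` → nums = [3, 4, 22, 24, 1]
`nums[0] = nums[0] + nums[-1]` → nums = [4, 4, 22, 24, 1]
`out = nums[0]` → out = 4
So out = 4

Answer: 4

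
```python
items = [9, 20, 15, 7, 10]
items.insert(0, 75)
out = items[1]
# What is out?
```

Trace:
`items = [9, 20, 15, 7, 10]` → items = [9, 20, 15, 7, 10]
`items.insert(0, 75)` → items = [75, 9, 20, 15, 7, 10]
`out = items[1]` → out = 9
So out = 9

Answer: 9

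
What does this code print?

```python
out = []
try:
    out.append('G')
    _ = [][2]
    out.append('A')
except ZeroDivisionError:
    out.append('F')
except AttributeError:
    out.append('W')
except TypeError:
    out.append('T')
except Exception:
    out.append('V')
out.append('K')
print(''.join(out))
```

Execution trace: 'G' (try body) → 'V' (except Exception) → 'K' (after the try/except). Output: GVK

Answer: GVK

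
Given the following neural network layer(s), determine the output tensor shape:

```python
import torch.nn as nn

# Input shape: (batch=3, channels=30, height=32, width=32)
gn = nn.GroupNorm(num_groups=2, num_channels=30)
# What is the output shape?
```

Input: (3, 30, 32, 32) -> Output: (3, 30, 32, 32)

Answer: (3, 30, 32, 32)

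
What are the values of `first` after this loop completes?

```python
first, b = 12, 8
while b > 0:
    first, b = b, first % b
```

GCD of 12 and 8
`first` takes the values: 12 → 8 → 4

Answer: 4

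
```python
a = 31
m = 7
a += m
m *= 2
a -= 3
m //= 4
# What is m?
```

Trace:
`a = 31` → a = 31
`m = 7` → m = 7
`a += m` → a = 38
`m *= 2` → m = 14
`a -= 3` → a = 35
`m //= 4` → m = 3
So m = 3

Answer: 3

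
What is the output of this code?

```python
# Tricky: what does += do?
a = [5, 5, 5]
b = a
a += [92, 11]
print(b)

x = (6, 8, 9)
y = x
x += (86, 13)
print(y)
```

Key concept: += behavior differs for mutable vs immutable.
Step by step:
`a = [5, 5, 5]` → a = [5, 5, 5]
`b = a` → b = [5, 5, 5] (same object as a)
`a += [92, 11]` → a = [5, 5, 5, 92, 11] (same object as b); b = [5, 5, 5, 92, 11] (same object as a)
`print(b)` → prints [5, 5, 5, 92, 11]
`x = (6, 8, 9)` → x = (6, 8, 9)
`y = x` → y = (6, 8, 9)
`x += (86, 13)` → x = (6, 8, 9, 86, 13)
`print(y)` → prints (6, 8, 9)

Answer:
[5, 5, 5, 92, 11]
(6, 8, 9)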